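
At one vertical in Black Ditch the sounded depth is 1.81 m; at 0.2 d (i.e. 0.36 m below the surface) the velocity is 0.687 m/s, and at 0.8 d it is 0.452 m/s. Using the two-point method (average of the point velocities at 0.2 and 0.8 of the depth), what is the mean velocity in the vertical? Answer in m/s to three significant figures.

v̄ = (0.687 + 0.452) / 2 = 0.5695 m/s

0.570 m/s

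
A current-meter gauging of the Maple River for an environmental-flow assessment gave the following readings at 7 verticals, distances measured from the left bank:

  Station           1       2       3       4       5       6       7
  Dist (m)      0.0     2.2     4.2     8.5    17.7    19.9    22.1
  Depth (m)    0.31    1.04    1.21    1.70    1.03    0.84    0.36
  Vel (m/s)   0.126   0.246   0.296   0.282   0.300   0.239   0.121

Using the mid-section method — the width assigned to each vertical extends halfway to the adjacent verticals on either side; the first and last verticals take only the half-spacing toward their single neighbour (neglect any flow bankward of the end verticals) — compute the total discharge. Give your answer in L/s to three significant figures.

w_1 = (2.2 − 0.0)/2 = 1.1 m; q_1 = 0.126 × 0.31 × 1.1 = 0.04297 m³/s
w_2 = (4.2 − 0.0)/2 = 2.1 m; q_2 = 0.246 × 1.04 × 2.1 = 0.5373 m³/s
w_3 = (8.5 − 2.2)/2 = 3.15 m; q_3 = 0.296 × 1.21 × 3.15 = 1.128 m³/s
w_4 = (17.7 − 4.2)/2 = 6.75 m; q_4 = 0.282 × 1.70 × 6.75 = 3.236 m³/s
w_5 = (19.9 − 8.5)/2 = 5.7 m; q_5 = 0.300 × 1.03 × 5.7 = 1.761 m³/s
w_6 = (22.1 − 17.7)/2 = 2.2 m; q_6 = 0.239 × 0.84 × 2.2 = 0.4417 m³/s
w_7 = (22.1 − 19.9)/2 = 1.1 m; q_7 = 0.121 × 0.36 × 1.1 = 0.04792 m³/s
Q = Σ qᵢ = 7.195 m³/s
= 7.195 × 1000 = 7195 L/s

7200 L/s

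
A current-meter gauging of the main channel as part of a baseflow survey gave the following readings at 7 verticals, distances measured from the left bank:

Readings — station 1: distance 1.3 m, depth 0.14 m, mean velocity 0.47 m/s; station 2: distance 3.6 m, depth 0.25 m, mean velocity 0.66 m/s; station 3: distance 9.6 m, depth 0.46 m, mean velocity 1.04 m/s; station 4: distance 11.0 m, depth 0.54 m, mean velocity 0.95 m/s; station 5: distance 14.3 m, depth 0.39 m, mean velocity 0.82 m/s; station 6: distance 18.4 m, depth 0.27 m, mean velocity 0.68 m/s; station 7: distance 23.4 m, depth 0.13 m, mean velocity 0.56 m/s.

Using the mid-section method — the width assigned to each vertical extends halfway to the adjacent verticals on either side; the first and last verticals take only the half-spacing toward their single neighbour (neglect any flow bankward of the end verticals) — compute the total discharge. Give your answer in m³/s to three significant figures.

5.94 m³/s

w_1 = (3.6 − 1.3)/2 = 1.15 m; q_1 = 0.47 × 0.14 × 1.15 = 0.07567 m³/s
w_2 = (9.6 − 1.3)/2 = 4.15 m; q_2 = 0.66 × 0.25 × 4.15 = 0.6848 m³/s
w_3 = (11.0 − 3.6)/2 = 3.7 m; q_3 = 1.04 × 0.46 × 3.7 = 1.770 m³/s
w_4 = (14.3 − 9.6)/2 = 2.35 m; q_4 = 0.95 × 0.54 × 2.35 = 1.206 m³/s
w_5 = (18.4 − 11.0)/2 = 3.7 m; q_5 = 0.82 × 0.39 × 3.7 = 1.183 m³/s
w_6 = (23.4 − 14.3)/2 = 4.55 m; q_6 = 0.68 × 0.27 × 4.55 = 0.8354 m³/s
w_7 = (23.4 − 18.4)/2 = 2.5 m; q_7 = 0.56 × 0.13 × 2.5 = 0.1820 m³/s
Q = Σ qᵢ = 5.937 m³/s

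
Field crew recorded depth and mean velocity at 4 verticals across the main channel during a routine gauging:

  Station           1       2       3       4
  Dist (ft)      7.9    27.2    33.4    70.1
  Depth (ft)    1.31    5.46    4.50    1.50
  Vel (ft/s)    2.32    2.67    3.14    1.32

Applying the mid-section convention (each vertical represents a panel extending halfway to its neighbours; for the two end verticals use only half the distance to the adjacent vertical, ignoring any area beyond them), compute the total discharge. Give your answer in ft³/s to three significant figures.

w_1 = (27.2 − 7.9)/2 = 9.65 ft; q_1 = 2.32 × 1.31 × 9.65 = 29.33 ft³/s
w_2 = (33.4 − 7.9)/2 = 12.75 ft; q_2 = 2.67 × 5.46 × 12.75 = 185.9 ft³/s
w_3 = (70.1 − 27.2)/2 = 21.45 ft; q_3 = 3.14 × 4.50 × 21.45 = 303.1 ft³/s
w_4 = (70.1 − 33.4)/2 = 18.35 ft; q_4 = 1.32 × 1.50 × 18.35 = 36.33 ft³/s
Q = Σ qᵢ = 554.6 ft³/s

555 ft³/s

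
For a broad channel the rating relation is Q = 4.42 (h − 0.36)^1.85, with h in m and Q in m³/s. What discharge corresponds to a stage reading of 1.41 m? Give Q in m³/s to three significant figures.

Q = 4.42 × (1.41 − 0.36)^1.85 = 4.42 × 1.05^1.85 = 4.838 m³/s

4.84 m³/s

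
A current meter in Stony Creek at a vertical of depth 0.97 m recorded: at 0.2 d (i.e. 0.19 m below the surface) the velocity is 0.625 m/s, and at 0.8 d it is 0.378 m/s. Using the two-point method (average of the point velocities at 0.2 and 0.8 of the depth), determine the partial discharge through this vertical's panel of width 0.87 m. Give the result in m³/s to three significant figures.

v̄ = (0.625 + 0.378) / 2 = 0.5015 m/s
q = v̄ × d × w = 0.5015 × 0.97 × 0.87 = 0.4232 m³/s

0.423 m³/s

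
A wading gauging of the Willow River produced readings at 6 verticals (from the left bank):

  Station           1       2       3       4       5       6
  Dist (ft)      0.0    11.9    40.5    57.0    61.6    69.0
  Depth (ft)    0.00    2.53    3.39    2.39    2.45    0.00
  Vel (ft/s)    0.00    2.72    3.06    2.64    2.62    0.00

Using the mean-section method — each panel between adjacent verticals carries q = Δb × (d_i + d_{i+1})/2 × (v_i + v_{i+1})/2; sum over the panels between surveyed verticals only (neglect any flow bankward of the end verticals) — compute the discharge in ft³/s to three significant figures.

Panel 1-2: Δb = 11.9 ft, d̄ = (0.00+2.53)/2 = 1.265, v̄ = (0.00+2.72)/2 = 1.36 → q = 11.9×1.265×1.36 = 20.47 ft³/s
Panel 2-3: Δb = 28.6 ft, d̄ = (2.53+3.39)/2 = 2.96, v̄ = (2.72+3.06)/2 = 2.89 → q = 28.6×2.96×2.89 = 244.7 ft³/s
Panel 3-4: Δb = 16.5 ft, d̄ = (3.39+2.39)/2 = 2.89, v̄ = (3.06+2.64)/2 = 2.85 → q = 16.5×2.89×2.85 = 135.9 ft³/s
Panel 4-5: Δb = 4.6 ft, d̄ = (2.39+2.45)/2 = 2.42, v̄ = (2.64+2.62)/2 = 2.63 → q = 4.6×2.42×2.63 = 29.28 ft³/s
Panel 5-6: Δb = 7.4 ft, d̄ = (2.45+0.00)/2 = 1.225, v̄ = (2.62+0.00)/2 = 1.31 → q = 7.4×1.225×1.31 = 11.88 ft³/s
Q = Σ q = 442.2 ft³/s

442 ft³/s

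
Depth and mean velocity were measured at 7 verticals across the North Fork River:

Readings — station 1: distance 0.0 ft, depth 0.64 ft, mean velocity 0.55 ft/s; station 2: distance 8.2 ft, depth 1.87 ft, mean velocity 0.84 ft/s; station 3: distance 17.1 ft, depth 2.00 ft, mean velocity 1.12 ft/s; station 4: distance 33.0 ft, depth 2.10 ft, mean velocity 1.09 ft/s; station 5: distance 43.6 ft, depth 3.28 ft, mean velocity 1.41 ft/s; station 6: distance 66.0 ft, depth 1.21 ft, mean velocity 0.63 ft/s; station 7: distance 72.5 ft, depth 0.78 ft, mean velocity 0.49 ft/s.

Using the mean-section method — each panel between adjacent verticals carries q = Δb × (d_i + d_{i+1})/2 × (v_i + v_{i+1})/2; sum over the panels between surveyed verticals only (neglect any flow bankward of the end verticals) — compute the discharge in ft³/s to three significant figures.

151 ft³/s

Panel 1-2: Δb = 8.2 ft, d̄ = (0.64+1.87)/2 = 1.255, v̄ = (0.55+0.84)/2 = 0.695 → q = 8.2×1.255×0.695 = 7.152 ft³/s
Panel 2-3: Δb = 8.9 ft, d̄ = (1.87+2.00)/2 = 1.935, v̄ = (0.84+1.12)/2 = 0.98 → q = 8.9×1.935×0.98 = 16.88 ft³/s
Panel 3-4: Δb = 15.9 ft, d̄ = (2.00+2.10)/2 = 2.05, v̄ = (1.12+1.09)/2 = 1.105 → q = 15.9×2.05×1.105 = 36.02 ft³/s
Panel 4-5: Δb = 10.6 ft, d̄ = (2.10+3.28)/2 = 2.69, v̄ = (1.09+1.41)/2 = 1.25 → q = 10.6×2.69×1.25 = 35.64 ft³/s
Panel 5-6: Δb = 22.4 ft, d̄ = (3.28+1.21)/2 = 2.245, v̄ = (1.41+0.63)/2 = 1.02 → q = 22.4×2.245×1.02 = 51.29 ft³/s
Panel 6-7: Δb = 6.5 ft, d̄ = (1.21+0.78)/2 = 0.995, v̄ = (0.63+0.49)/2 = 0.56 → q = 6.5×0.995×0.56 = 3.622 ft³/s
Q = Σ q = 150.6 ft³/s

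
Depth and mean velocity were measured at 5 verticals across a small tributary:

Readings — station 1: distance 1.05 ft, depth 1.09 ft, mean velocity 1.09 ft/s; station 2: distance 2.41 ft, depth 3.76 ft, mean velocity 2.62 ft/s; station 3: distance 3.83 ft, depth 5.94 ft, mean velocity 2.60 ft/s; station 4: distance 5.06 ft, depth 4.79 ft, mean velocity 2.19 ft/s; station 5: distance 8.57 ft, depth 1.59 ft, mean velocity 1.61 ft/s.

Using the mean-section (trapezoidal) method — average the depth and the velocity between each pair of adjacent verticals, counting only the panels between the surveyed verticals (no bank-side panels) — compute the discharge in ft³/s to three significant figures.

Panel 1-2: Δb = 1.36 ft, d̄ = (1.09+3.76)/2 = 2.425, v̄ = (1.09+2.62)/2 = 1.855 → q = 1.36×2.425×1.855 = 6.118 ft³/s
Panel 2-3: Δb = 1.42 ft, d̄ = (3.76+5.94)/2 = 4.85, v̄ = (2.62+2.60)/2 = 2.61 → q = 1.42×4.85×2.61 = 17.98 ft³/s
Panel 3-4: Δb = 1.23 ft, d̄ = (5.94+4.79)/2 = 5.365, v̄ = (2.60+2.19)/2 = 2.395 → q = 1.23×5.365×2.395 = 15.80 ft³/s
Panel 4-5: Δb = 3.51 ft, d̄ = (4.79+1.59)/2 = 3.19, v̄ = (2.19+1.61)/2 = 1.9 → q = 3.51×3.19×1.9 = 21.27 ft³/s
Q = Σ q = 61.17 ft³/s

61.2 ft³/s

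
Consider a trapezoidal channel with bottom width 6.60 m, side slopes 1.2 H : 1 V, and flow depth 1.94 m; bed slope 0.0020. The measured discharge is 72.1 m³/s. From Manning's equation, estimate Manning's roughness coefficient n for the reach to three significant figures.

A = (b + z·y)·y = (6.60 + 1.2×1.94)×1.94 = 17.32 m²
P = b + 2y√(1+z²) = 6.60 + 2×1.94×√(1+1.2²) = 12.66 m
R = A/P = 17.32/12.66 = 1.368 m
n = (1/Q)·A·R^(2/3)·S^(1/2) = (1/72.1) × 17.32 × 1.232 × 0.04472 = 0.01324

0.0132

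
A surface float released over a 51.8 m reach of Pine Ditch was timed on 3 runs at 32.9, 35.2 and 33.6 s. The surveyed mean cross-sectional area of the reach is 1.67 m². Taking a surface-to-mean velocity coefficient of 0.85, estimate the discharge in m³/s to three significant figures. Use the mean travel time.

t̄ = (32.9 + 35.2 + 33.6) / 3 = 33.9 s
v_surface = L / t̄ = 51.8 / 33.9 = 1.528 m/s
v_mean = 0.85 × 1.528 = 1.299 m/s
Q = A × v_mean = 1.67 × 1.299 = 2.169 m³/s

2.17 m³/s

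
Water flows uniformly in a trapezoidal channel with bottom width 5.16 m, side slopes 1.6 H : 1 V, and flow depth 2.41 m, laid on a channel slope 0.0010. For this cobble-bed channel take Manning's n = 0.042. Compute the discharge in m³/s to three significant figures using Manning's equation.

A = (b + z·y)·y = (5.16 + 1.6×2.41)×2.41 = 21.73 m²
P = b + 2y√(1+z²) = 5.16 + 2×2.41×√(1+1.6²) = 14.25 m
R = A/P = 21.73/14.25 = 1.524 m
Q = (1/n)·A·R^(2/3)·S^(1/2) = (1/0.042) × 21.73 × 1.524^(2/3) × 0.0010^(1/2) = 21.67 m³/s

21.7 m³/s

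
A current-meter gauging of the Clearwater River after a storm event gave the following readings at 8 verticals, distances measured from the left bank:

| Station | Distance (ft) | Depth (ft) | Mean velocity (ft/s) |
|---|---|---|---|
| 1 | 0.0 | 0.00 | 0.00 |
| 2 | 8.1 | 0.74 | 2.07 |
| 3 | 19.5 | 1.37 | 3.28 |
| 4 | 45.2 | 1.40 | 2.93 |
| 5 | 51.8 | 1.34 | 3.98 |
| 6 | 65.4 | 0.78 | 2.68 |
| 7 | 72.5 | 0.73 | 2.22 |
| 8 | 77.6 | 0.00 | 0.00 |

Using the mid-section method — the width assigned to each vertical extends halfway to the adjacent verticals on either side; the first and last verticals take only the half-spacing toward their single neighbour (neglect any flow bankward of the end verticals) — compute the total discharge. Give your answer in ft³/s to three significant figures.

w_2 = (19.5 − 0.0)/2 = 9.75 ft; q_2 = 2.07 × 0.74 × 9.75 = 14.94 ft³/s
w_3 = (45.2 − 8.1)/2 = 18.55 ft; q_3 = 3.28 × 1.37 × 18.55 = 83.36 ft³/s
w_4 = (51.8 − 19.5)/2 = 16.15 ft; q_4 = 2.93 × 1.40 × 16.15 = 66.25 ft³/s
w_5 = (65.4 − 45.2)/2 = 10.1 ft; q_5 = 3.98 × 1.34 × 10.1 = 53.87 ft³/s
w_6 = (72.5 − 51.8)/2 = 10.35 ft; q_6 = 2.68 × 0.78 × 10.35 = 21.64 ft³/s
w_7 = (77.6 − 65.4)/2 = 6.1 ft; q_7 = 2.22 × 0.73 × 6.1 = 9.886 ft³/s
Stations 1, 8 contribute zero (depth or velocity is 0).
Q = Σ qᵢ = 249.9 ft³/s

250 ft³/s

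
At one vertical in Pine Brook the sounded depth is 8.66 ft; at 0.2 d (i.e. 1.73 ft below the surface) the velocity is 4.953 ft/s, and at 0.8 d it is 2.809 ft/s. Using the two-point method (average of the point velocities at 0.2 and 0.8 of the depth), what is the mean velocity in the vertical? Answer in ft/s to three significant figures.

3.88 ft/s

v̄ = (4.953 + 2.809) / 2 = 3.881 ft/s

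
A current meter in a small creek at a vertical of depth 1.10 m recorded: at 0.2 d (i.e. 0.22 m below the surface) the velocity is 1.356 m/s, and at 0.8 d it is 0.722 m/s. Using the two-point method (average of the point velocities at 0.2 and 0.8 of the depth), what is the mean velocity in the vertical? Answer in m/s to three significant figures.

1.04 m/s

v̄ = (1.356 + 0.722) / 2 = 1.039 m/s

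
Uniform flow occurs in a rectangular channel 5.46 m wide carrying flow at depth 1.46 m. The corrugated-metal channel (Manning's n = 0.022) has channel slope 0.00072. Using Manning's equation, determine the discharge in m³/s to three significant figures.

A = b·y = 5.46 × 1.46 = 7.972 m²
P = b + 2y = 5.46 + 2×1.46 = 8.380 m
R = A/P = 7.972/8.380 = 0.9513 m
Q = (1/n)·A·R^(2/3)·S^(1/2) = (1/0.022) × 7.972 × 0.9513^(2/3) × 0.00072^(1/2) = 9.404 m³/s

9.40 m³/s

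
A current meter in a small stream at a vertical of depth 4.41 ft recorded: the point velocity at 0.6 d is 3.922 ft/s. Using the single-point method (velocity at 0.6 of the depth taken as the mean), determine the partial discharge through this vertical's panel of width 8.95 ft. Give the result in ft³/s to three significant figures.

v̄ = v₀.₆ = 3.922 ft/s
q = v̄ × d × w = 3.922 × 4.41 × 8.95 = 154.8 ft³/s

155 ft³/s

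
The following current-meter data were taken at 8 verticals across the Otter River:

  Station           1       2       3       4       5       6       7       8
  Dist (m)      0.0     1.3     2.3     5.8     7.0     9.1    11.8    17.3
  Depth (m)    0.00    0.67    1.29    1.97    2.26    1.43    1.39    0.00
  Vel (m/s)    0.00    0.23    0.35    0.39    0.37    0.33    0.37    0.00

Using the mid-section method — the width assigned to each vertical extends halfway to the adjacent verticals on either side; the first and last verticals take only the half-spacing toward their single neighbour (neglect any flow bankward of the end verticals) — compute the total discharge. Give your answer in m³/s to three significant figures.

w_2 = (2.3 − 0.0)/2 = 1.15 m; q_2 = 0.23 × 0.67 × 1.15 = 0.1772 m³/s
w_3 = (5.8 − 1.3)/2 = 2.25 m; q_3 = 0.35 × 1.29 × 2.25 = 1.016 m³/s
w_4 = (7.0 − 2.3)/2 = 2.35 m; q_4 = 0.39 × 1.97 × 2.35 = 1.806 m³/s
w_5 = (9.1 − 5.8)/2 = 1.65 m; q_5 = 0.37 × 2.26 × 1.65 = 1.380 m³/s
w_6 = (11.8 − 7.0)/2 = 2.4 m; q_6 = 0.33 × 1.43 × 2.4 = 1.133 m³/s
w_7 = (17.3 − 9.1)/2 = 4.1 m; q_7 = 0.37 × 1.39 × 4.1 = 2.109 m³/s
Stations 1, 8 contribute zero (depth or velocity is 0).
Q = Σ qᵢ = 7.620 m³/s

7.62 m³/s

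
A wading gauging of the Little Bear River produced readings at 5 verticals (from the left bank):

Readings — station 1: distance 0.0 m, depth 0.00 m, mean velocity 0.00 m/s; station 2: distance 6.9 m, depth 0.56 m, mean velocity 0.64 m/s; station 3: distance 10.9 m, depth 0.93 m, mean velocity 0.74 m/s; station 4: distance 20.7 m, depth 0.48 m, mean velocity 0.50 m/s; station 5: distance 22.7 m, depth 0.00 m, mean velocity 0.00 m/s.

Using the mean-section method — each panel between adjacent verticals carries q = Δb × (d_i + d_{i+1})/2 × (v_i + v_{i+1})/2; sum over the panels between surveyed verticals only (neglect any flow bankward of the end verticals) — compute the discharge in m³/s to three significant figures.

Panel 1-2: Δb = 6.9 m, d̄ = (0.00+0.56)/2 = 0.28, v̄ = (0.00+0.64)/2 = 0.32 → q = 6.9×0.28×0.32 = 0.6182 m³/s
Panel 2-3: Δb = 4 m, d̄ = (0.56+0.93)/2 = 0.745, v̄ = (0.64+0.74)/2 = 0.69 → q = 4×0.745×0.69 = 2.056 m³/s
Panel 3-4: Δb = 9.8 m, d̄ = (0.93+0.48)/2 = 0.705, v̄ = (0.74+0.50)/2 = 0.62 → q = 9.8×0.705×0.62 = 4.284 m³/s
Panel 4-5: Δb = 2 m, d̄ = (0.48+0.00)/2 = 0.24, v̄ = (0.50+0.00)/2 = 0.25 → q = 2×0.24×0.25 = 0.1200 m³/s
Q = Σ q = 7.078 m³/s

7.08 m³/s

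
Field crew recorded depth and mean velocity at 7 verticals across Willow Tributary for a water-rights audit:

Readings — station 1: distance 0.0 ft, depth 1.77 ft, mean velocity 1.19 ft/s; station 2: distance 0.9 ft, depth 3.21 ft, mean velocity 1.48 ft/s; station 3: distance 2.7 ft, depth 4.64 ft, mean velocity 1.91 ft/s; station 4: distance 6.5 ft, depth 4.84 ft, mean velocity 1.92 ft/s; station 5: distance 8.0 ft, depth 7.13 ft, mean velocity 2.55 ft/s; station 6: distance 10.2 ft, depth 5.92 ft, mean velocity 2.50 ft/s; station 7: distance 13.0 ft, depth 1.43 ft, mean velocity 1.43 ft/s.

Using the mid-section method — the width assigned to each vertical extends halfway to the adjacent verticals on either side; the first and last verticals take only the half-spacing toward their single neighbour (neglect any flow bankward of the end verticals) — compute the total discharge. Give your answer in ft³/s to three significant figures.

w_1 = (0.9 − 0.0)/2 = 0.45 ft; q_1 = 1.19 × 1.77 × 0.45 = 0.9478 ft³/s
w_2 = (2.7 − 0.0)/2 = 1.35 ft; q_2 = 1.48 × 3.21 × 1.35 = 6.414 ft³/s
w_3 = (6.5 − 0.9)/2 = 2.8 ft; q_3 = 1.91 × 4.64 × 2.8 = 24.81 ft³/s
w_4 = (8.0 − 2.7)/2 = 2.65 ft; q_4 = 1.92 × 4.84 × 2.65 = 24.63 ft³/s
w_5 = (10.2 − 6.5)/2 = 1.85 ft; q_5 = 2.55 × 7.13 × 1.85 = 33.64 ft³/s
w_6 = (13.0 − 8.0)/2 = 2.5 ft; q_6 = 2.50 × 5.92 × 2.5 = 37.00 ft³/s
w_7 = (13.0 − 10.2)/2 = 1.4 ft; q_7 = 1.43 × 1.43 × 1.4 = 2.863 ft³/s
Q = Σ qᵢ = 130.3 ft³/s

130 ft³/s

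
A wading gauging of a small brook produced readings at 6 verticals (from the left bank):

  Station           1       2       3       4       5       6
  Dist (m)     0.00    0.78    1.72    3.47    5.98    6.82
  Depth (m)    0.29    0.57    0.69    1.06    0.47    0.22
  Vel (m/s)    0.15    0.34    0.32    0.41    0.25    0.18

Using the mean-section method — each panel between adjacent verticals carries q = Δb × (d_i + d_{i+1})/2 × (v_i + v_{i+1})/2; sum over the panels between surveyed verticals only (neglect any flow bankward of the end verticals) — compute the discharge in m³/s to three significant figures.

Panel 1-2: Δb = 0.78 m, d̄ = (0.29+0.57)/2 = 0.43, v̄ = (0.15+0.34)/2 = 0.245 → q = 0.78×0.43×0.245 = 0.08217 m³/s
Panel 2-3: Δb = 0.94 m, d̄ = (0.57+0.69)/2 = 0.63, v̄ = (0.34+0.32)/2 = 0.33 → q = 0.94×0.63×0.33 = 0.1954 m³/s
Panel 3-4: Δb = 1.75 m, d̄ = (0.69+1.06)/2 = 0.875, v̄ = (0.32+0.41)/2 = 0.365 → q = 1.75×0.875×0.365 = 0.5589 m³/s
Panel 4-5: Δb = 2.51 m, d̄ = (1.06+0.47)/2 = 0.765, v̄ = (0.41+0.25)/2 = 0.33 → q = 2.51×0.765×0.33 = 0.6336 m³/s
Panel 5-6: Δb = 0.84 m, d̄ = (0.47+0.22)/2 = 0.345, v̄ = (0.25+0.18)/2 = 0.215 → q = 0.84×0.345×0.215 = 0.06231 m³/s
Q = Σ q = 1.532 m³/s

1.53 m³/s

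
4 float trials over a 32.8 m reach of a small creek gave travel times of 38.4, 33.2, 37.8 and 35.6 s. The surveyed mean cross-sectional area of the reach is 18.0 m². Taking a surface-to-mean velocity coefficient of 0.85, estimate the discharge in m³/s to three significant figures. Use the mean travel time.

t̄ = (38.4 + 33.2 + 37.8 + 35.6) / 4 = 36.25 s
v_surface = L / t̄ = 32.8 / 36.25 = 0.9048 m/s
v_mean = 0.85 × 0.9048 = 0.7691 m/s
Q = A × v_mean = 18.0 × 0.7691 = 13.84 m³/s

13.8 m³/s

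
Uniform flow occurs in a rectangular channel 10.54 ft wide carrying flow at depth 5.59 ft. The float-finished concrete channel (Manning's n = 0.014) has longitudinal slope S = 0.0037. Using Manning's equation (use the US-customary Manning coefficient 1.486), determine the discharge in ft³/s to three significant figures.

A = b·y = 10.54 × 5.59 = 58.92 ft²
P = b + 2y = 10.54 + 2×5.59 = 21.72 ft
R = A/P = 58.92/21.72 = 2.713 ft
Q = (1.486/n)·A·R^(2/3)·S^(1/2) = (1.486/0.014) × 58.92 × 2.713^(2/3) × 0.0037^(1/2) = 739.9 ft³/s

740 ft³/s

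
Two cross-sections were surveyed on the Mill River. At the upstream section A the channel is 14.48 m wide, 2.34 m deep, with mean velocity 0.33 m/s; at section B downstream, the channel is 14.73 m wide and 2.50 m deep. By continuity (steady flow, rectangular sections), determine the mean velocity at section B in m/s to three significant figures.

Q = A₁V₁ = (14.48×2.34) × 0.33 = 11.18 m³/s
A₂ = 14.73 × 2.50 = 36.83 m²
V₂ = Q/A₂ = 11.18/36.83 = 0.3036 m/s

0.304 m/s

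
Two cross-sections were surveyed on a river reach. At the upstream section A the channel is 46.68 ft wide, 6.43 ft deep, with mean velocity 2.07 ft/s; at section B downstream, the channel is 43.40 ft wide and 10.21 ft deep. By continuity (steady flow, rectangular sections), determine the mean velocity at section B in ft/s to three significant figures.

1.40 ft/s

Q = A₁V₁ = (46.68×6.43) × 2.07 = 621.3 ft³/s
A₂ = 43.40 × 10.21 = 443.1 ft²
V₂ = Q/A₂ = 621.3/443.1 = 1.402 ft/s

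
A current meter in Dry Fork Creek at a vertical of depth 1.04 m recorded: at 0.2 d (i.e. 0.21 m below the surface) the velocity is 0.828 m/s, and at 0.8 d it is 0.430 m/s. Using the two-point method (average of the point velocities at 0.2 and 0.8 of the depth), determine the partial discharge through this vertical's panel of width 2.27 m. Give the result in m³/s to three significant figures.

1.48 m³/s

v̄ = (0.828 + 0.430) / 2 = 0.6290 m/s
q = v̄ × d × w = 0.6290 × 1.04 × 2.27 = 1.485 m³/s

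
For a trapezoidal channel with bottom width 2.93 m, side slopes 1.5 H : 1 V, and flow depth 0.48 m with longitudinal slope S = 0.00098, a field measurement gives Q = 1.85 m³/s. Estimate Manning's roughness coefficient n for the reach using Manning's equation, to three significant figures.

0.0154

A = (b + z·y)·y = (2.93 + 1.5×0.48)×0.48 = 1.752 m²
P = b + 2y√(1+z²) = 2.93 + 2×0.48×√(1+1.5²) = 4.661 m
R = A/P = 1.752/4.661 = 0.3759 m
n = (1/Q)·A·R^(2/3)·S^(1/2) = (1/1.85) × 1.752 × 0.5209 × 0.03130 = 0.01544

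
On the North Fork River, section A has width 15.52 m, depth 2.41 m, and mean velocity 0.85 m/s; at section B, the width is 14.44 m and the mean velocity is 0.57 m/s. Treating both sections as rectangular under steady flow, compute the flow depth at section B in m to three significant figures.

3.86 m

Q = A₁V₁ = (15.52×2.41) × 0.85 = 31.79 m³/s
d₂ = Q/(b₂ V₂) = 31.79/(14.44×0.57) = 3.863 m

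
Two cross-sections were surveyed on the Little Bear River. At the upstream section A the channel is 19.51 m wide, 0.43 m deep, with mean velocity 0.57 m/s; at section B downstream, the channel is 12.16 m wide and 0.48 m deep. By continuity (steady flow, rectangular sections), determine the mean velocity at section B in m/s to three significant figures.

0.819 m/s

Q = A₁V₁ = (19.51×0.43) × 0.57 = 4.782 m³/s
A₂ = 12.16 × 0.48 = 5.837 m²
V₂ = Q/A₂ = 4.782/5.837 = 0.8193 m/s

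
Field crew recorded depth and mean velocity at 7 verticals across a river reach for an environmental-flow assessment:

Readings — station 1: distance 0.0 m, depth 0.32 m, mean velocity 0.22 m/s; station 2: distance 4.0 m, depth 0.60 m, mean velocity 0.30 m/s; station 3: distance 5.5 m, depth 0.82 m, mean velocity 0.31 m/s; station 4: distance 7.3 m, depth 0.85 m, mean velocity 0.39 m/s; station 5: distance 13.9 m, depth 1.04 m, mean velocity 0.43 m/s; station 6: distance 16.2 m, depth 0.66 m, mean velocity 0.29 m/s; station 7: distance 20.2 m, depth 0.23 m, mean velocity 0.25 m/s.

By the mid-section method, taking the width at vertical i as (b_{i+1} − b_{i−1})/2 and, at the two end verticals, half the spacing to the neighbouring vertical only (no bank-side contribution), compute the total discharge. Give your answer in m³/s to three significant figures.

5.16 m³/s

w_1 = (4.0 − 0.0)/2 = 2 m; q_1 = 0.22 × 0.32 × 2 = 0.1408 m³/s
w_2 = (5.5 − 0.0)/2 = 2.75 m; q_2 = 0.30 × 0.60 × 2.75 = 0.4950 m³/s
w_3 = (7.3 − 4.0)/2 = 1.65 m; q_3 = 0.31 × 0.82 × 1.65 = 0.4194 m³/s
w_4 = (13.9 − 5.5)/2 = 4.2 m; q_4 = 0.39 × 0.85 × 4.2 = 1.392 m³/s
w_5 = (16.2 − 7.3)/2 = 4.45 m; q_5 = 0.43 × 1.04 × 4.45 = 1.990 m³/s
w_6 = (20.2 − 13.9)/2 = 3.15 m; q_6 = 0.29 × 0.66 × 3.15 = 0.6029 m³/s
w_7 = (20.2 − 16.2)/2 = 2 m; q_7 = 0.25 × 0.23 × 2 = 0.1150 m³/s
Q = Σ qᵢ = 5.155 m³/s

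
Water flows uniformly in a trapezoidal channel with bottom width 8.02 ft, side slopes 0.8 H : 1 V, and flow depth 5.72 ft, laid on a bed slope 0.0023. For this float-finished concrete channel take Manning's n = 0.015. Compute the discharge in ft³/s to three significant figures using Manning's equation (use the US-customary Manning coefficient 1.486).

740 ft³/s

A = (b + z·y)·y = (8.02 + 0.8×5.72)×5.72 = 72.05 ft²
P = b + 2y√(1+z²) = 8.02 + 2×5.72×√(1+0.8²) = 22.67 ft
R = A/P = 72.05/22.67 = 3.178 ft
Q = (1.486/n)·A·R^(2/3)·S^(1/2) = (1.486/0.015) × 72.05 × 3.178^(2/3) × 0.0023^(1/2) = 739.9 ft³/s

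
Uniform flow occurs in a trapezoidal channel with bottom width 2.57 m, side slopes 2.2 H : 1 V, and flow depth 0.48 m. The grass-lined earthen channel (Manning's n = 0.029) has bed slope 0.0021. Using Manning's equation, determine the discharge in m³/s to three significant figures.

1.38 m³/s

A = (b + z·y)·y = (2.57 + 2.2×0.48)×0.48 = 1.740 m²
P = b + 2y√(1+z²) = 2.57 + 2×0.48×√(1+2.2²) = 4.890 m
R = A/P = 1.740/4.890 = 0.3559 m
Q = (1/n)·A·R^(2/3)·S^(1/2) = (1/0.029) × 1.740 × 0.3559^(2/3) × 0.0021^(1/2) = 1.381 m³/s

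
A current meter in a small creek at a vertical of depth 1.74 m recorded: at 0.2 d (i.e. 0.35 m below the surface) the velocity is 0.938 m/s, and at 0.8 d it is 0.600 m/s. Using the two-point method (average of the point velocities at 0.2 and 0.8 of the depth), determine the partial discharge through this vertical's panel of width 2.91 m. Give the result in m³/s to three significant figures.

3.89 m³/s

v̄ = (0.938 + 0.600) / 2 = 0.7690 m/s
q = v̄ × d × w = 0.7690 × 1.74 × 2.91 = 3.894 m³/s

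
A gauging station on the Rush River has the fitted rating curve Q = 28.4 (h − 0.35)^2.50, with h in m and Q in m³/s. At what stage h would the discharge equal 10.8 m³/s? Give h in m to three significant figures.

1.03 m

h − h₀ = (Q/C)^(1/b) = (10.8/28.4)^(1/2.50) = 0.6793 m
h = 0.35 + 0.6793 = 1.029 m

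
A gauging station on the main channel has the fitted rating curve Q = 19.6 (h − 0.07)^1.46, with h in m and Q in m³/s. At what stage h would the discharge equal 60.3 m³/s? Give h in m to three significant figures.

h − h₀ = (Q/C)^(1/b) = (60.3/19.6)^(1/1.46) = 2.159 m
h = 0.07 + 2.159 = 2.229 m

2.23 m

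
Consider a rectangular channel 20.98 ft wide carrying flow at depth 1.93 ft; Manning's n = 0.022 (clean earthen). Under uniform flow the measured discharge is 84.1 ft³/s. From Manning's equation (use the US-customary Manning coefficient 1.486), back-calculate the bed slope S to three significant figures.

A = b·y = 20.98 × 1.93 = 40.49 ft²
P = b + 2y = 20.98 + 2×1.93 = 24.84 ft
R = A/P = 40.49/24.84 = 1.630 ft
S = (Q·n / (1.486·A·R^(2/3)))² = (84.1×0.022 / (1.486×40.49×1.385))² = 0.0004929

0.000493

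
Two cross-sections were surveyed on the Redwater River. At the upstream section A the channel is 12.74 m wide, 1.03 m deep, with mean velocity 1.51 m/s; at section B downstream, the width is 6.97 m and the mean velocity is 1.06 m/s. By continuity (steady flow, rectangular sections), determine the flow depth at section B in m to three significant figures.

Q = A₁V₁ = (12.74×1.03) × 1.51 = 19.81 m³/s
d₂ = Q/(b₂ V₂) = 19.81/(6.97×1.06) = 2.682 m

2.68 m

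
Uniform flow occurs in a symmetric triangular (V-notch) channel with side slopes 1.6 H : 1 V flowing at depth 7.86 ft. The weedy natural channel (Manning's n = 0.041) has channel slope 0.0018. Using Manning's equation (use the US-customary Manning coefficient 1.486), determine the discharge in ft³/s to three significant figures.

339 ft³/s

A = z·y² = 1.6×7.86² = 98.85 ft²
P = 2y√(1+z²) = 2×7.86×√(1+1.6²) = 29.66 ft
R = A/P = 98.85/29.66 = 3.333 ft
Q = (1.486/n)·A·R^(2/3)·S^(1/2) = (1.486/0.041) × 98.85 × 3.333^(2/3) × 0.0018^(1/2) = 339.1 ft³/s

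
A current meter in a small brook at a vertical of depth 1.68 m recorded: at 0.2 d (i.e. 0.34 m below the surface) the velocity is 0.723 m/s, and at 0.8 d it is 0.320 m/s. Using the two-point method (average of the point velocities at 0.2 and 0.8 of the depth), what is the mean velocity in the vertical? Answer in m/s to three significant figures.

v̄ = (0.723 + 0.320) / 2 = 0.5215 m/s

0.522 m/s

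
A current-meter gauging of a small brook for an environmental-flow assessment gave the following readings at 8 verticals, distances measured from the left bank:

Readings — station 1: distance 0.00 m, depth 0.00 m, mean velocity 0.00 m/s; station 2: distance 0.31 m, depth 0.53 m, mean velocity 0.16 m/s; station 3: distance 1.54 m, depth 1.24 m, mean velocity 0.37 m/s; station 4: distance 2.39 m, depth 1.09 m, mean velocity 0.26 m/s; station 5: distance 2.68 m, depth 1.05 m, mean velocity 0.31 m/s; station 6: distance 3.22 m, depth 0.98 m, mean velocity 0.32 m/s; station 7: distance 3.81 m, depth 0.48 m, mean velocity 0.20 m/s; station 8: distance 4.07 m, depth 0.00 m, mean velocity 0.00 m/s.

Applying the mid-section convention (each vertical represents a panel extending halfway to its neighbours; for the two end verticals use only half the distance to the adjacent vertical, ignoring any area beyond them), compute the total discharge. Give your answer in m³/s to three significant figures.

w_2 = (1.54 − 0.00)/2 = 0.77 m; q_2 = 0.16 × 0.53 × 0.77 = 0.06530 m³/s
w_3 = (2.39 − 0.31)/2 = 1.04 m; q_3 = 0.37 × 1.24 × 1.04 = 0.4772 m³/s
w_4 = (2.68 − 1.54)/2 = 0.57 m; q_4 = 0.26 × 1.09 × 0.57 = 0.1615 m³/s
w_5 = (3.22 − 2.39)/2 = 0.415 m; q_5 = 0.31 × 1.05 × 0.415 = 0.1351 m³/s
w_6 = (3.81 − 2.68)/2 = 0.565 m; q_6 = 0.32 × 0.98 × 0.565 = 0.1772 m³/s
w_7 = (4.07 − 3.22)/2 = 0.425 m; q_7 = 0.20 × 0.48 × 0.425 = 0.04080 m³/s
Stations 1, 8 contribute zero (depth or velocity is 0).
Q = Σ qᵢ = 1.057 m³/s

1.06 m³/s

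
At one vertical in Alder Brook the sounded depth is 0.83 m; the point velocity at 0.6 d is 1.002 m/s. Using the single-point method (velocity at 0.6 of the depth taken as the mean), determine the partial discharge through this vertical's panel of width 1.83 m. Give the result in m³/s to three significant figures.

v̄ = v₀.₆ = 1.002 m/s
q = v̄ × d × w = 1.002 × 0.83 × 1.83 = 1.522 m³/s

1.52 m³/s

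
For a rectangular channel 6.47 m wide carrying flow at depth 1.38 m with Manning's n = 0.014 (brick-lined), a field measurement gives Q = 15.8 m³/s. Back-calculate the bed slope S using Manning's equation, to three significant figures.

0.000642

A = b·y = 6.47 × 1.38 = 8.929 m²
P = b + 2y = 6.47 + 2×1.38 = 9.230 m
R = A/P = 8.929/9.230 = 0.9673 m
S = (Q·n / (1·A·R^(2/3)))² = (15.8×0.014 / (1×8.929×0.9781))² = 0.0006415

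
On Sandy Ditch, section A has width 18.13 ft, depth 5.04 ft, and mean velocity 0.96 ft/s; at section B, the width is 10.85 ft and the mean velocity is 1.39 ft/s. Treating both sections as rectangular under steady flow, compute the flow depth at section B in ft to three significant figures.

5.82 ft

Q = A₁V₁ = (18.13×5.04) × 0.96 = 87.72 ft³/s
d₂ = Q/(b₂ V₂) = 87.72/(10.85×1.39) = 5.816 ft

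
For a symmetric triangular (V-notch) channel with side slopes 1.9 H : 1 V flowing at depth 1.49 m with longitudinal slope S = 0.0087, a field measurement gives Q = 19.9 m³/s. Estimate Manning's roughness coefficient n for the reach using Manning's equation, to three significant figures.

0.0150

A = z·y² = 1.9×1.49² = 4.218 m²
P = 2y√(1+z²) = 2×1.49×√(1+1.9²) = 6.398 m
R = A/P = 4.218/6.398 = 0.6593 m
n = (1/Q)·A·R^(2/3)·S^(1/2) = (1/19.9) × 4.218 × 0.7575 × 0.09327 = 0.01498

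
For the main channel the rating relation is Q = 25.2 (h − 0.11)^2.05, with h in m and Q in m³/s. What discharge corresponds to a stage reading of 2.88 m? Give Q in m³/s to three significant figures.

203 m³/s

Q = 25.2 × (2.88 − 0.11)^2.05 = 25.2 × 2.77^2.05 = 203.5 m³/s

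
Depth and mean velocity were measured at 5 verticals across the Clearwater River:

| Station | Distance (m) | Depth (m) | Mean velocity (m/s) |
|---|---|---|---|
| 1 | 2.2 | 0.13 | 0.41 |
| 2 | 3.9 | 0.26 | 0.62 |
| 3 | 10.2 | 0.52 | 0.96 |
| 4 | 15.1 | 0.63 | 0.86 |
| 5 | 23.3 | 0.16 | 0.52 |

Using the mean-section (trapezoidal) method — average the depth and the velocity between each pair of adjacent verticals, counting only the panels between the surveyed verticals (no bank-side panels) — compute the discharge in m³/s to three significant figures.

Panel 1-2: Δb = 1.7 m, d̄ = (0.13+0.26)/2 = 0.195, v̄ = (0.41+0.62)/2 = 0.515 → q = 1.7×0.195×0.515 = 0.1707 m³/s
Panel 2-3: Δb = 6.3 m, d̄ = (0.26+0.52)/2 = 0.39, v̄ = (0.62+0.96)/2 = 0.79 → q = 6.3×0.39×0.79 = 1.941 m³/s
Panel 3-4: Δb = 4.9 m, d̄ = (0.52+0.63)/2 = 0.575, v̄ = (0.96+0.86)/2 = 0.91 → q = 4.9×0.575×0.91 = 2.564 m³/s
Panel 4-5: Δb = 8.2 m, d̄ = (0.63+0.16)/2 = 0.395, v̄ = (0.86+0.52)/2 = 0.69 → q = 8.2×0.395×0.69 = 2.235 m³/s
Q = Σ q = 6.911 m³/s

6.91 m³/s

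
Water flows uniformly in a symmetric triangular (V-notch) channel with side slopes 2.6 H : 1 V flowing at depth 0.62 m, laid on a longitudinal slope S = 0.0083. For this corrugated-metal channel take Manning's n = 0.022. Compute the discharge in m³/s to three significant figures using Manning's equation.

A = z·y² = 2.6×0.62² = 0.9994 m²
P = 2y√(1+z²) = 2×0.62×√(1+2.6²) = 3.454 m
R = A/P = 0.9994/3.454 = 0.2893 m
Q = (1/n)·A·R^(2/3)·S^(1/2) = (1/0.022) × 0.9994 × 0.2893^(2/3) × 0.0083^(1/2) = 1.811 m³/s

1.81 m³/s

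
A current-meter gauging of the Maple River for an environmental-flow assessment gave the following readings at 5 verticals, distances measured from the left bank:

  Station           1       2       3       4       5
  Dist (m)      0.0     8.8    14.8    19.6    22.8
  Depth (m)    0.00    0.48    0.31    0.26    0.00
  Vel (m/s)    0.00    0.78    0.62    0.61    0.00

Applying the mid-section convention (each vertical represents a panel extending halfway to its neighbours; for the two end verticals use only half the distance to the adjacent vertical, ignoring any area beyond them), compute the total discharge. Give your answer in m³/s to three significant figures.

4.44 m³/s

w_2 = (14.8 − 0.0)/2 = 7.4 m; q_2 = 0.78 × 0.48 × 7.4 = 2.771 m³/s
w_3 = (19.6 − 8.8)/2 = 5.4 m; q_3 = 0.62 × 0.31 × 5.4 = 1.038 m³/s
w_4 = (22.8 − 14.8)/2 = 4 m; q_4 = 0.61 × 0.26 × 4 = 0.6344 m³/s
Stations 1, 5 contribute zero (depth or velocity is 0).
Q = Σ qᵢ = 4.443 m³/s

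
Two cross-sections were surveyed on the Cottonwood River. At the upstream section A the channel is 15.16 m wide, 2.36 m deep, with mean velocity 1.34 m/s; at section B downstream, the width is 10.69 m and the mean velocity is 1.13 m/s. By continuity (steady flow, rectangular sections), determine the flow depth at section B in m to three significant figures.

3.97 m

Q = A₁V₁ = (15.16×2.36) × 1.34 = 47.94 m³/s
d₂ = Q/(b₂ V₂) = 47.94/(10.69×1.13) = 3.969 m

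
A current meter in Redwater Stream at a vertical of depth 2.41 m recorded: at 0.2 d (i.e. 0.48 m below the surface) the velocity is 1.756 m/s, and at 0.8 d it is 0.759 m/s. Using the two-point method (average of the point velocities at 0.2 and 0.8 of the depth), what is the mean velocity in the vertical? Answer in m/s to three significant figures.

v̄ = (1.756 + 0.759) / 2 = 1.258 m/s

1.26 m/s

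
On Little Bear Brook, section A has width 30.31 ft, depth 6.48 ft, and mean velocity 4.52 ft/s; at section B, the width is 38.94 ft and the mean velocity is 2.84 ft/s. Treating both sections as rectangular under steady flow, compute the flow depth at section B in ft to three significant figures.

8.03 ft

Q = A₁V₁ = (30.31×6.48) × 4.52 = 887.8 ft³/s
d₂ = Q/(b₂ V₂) = 887.8/(38.94×2.84) = 8.028 ft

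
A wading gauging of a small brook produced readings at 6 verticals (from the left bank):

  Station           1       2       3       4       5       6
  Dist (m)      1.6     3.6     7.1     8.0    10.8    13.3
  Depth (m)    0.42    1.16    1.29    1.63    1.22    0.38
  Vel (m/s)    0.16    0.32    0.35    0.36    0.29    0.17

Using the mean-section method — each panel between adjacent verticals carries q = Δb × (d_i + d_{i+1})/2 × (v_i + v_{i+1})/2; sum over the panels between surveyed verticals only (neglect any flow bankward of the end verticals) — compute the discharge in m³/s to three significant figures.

Panel 1-2: Δb = 2 m, d̄ = (0.42+1.16)/2 = 0.79, v̄ = (0.16+0.32)/2 = 0.24 → q = 2×0.79×0.24 = 0.3792 m³/s
Panel 2-3: Δb = 3.5 m, d̄ = (1.16+1.29)/2 = 1.225, v̄ = (0.32+0.35)/2 = 0.335 → q = 3.5×1.225×0.335 = 1.436 m³/s
Panel 3-4: Δb = 0.9 m, d̄ = (1.29+1.63)/2 = 1.46, v̄ = (0.35+0.36)/2 = 0.355 → q = 0.9×1.46×0.355 = 0.4665 m³/s
Panel 4-5: Δb = 2.8 m, d̄ = (1.63+1.22)/2 = 1.425, v̄ = (0.36+0.29)/2 = 0.325 → q = 2.8×1.425×0.325 = 1.297 m³/s
Panel 5-6: Δb = 2.5 m, d̄ = (1.22+0.38)/2 = 0.8, v̄ = (0.29+0.17)/2 = 0.23 → q = 2.5×0.8×0.23 = 0.4600 m³/s
Q = Σ q = 4.039 m³/s

4.04 m³/s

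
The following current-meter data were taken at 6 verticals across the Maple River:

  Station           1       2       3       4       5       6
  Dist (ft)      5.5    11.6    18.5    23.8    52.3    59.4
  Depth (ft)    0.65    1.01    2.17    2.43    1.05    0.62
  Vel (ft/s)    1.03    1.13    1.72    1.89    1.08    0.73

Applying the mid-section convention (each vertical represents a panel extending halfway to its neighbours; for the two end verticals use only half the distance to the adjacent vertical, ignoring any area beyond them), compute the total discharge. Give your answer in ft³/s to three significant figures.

132 ft³/s

w_1 = (11.6 − 5.5)/2 = 3.05 ft; q_1 = 1.03 × 0.65 × 3.05 = 2.042 ft³/s
w_2 = (18.5 − 5.5)/2 = 6.5 ft; q_2 = 1.13 × 1.01 × 6.5 = 7.418 ft³/s
w_3 = (23.8 − 11.6)/2 = 6.1 ft; q_3 = 1.72 × 2.17 × 6.1 = 22.77 ft³/s
w_4 = (52.3 − 18.5)/2 = 16.9 ft; q_4 = 1.89 × 2.43 × 16.9 = 77.62 ft³/s
w_5 = (59.4 − 23.8)/2 = 17.8 ft; q_5 = 1.08 × 1.05 × 17.8 = 20.19 ft³/s
w_6 = (59.4 − 52.3)/2 = 3.55 ft; q_6 = 0.73 × 0.62 × 3.55 = 1.607 ft³/s
Q = Σ qᵢ = 131.6 ft³/s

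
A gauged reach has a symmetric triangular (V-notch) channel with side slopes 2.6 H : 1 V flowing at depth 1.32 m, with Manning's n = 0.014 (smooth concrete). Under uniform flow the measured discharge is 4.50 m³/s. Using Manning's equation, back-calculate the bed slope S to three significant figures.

0.000369

A = z·y² = 2.6×1.32² = 4.530 m²
P = 2y√(1+z²) = 2×1.32×√(1+2.6²) = 7.354 m
R = A/P = 4.530/7.354 = 0.6160 m
S = (Q·n / (1·A·R^(2/3)))² = (4.50×0.014 / (1×4.530×0.7240))² = 0.0003690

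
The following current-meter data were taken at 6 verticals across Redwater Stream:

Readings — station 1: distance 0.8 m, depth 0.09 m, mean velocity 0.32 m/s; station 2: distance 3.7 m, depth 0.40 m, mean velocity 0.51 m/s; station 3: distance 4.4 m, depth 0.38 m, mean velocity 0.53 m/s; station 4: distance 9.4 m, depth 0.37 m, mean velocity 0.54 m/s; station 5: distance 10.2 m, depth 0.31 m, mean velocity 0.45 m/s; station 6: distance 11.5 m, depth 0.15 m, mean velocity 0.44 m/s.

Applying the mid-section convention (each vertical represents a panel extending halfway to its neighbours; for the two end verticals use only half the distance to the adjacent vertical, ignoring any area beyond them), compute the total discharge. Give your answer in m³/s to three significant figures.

1.75 m³/s

w_1 = (3.7 − 0.8)/2 = 1.45 m; q_1 = 0.32 × 0.09 × 1.45 = 0.04176 m³/s
w_2 = (4.4 − 0.8)/2 = 1.8 m; q_2 = 0.51 × 0.40 × 1.8 = 0.3672 m³/s
w_3 = (9.4 − 3.7)/2 = 2.85 m; q_3 = 0.53 × 0.38 × 2.85 = 0.5740 m³/s
w_4 = (10.2 − 4.4)/2 = 2.9 m; q_4 = 0.54 × 0.37 × 2.9 = 0.5794 m³/s
w_5 = (11.5 − 9.4)/2 = 1.05 m; q_5 = 0.45 × 0.31 × 1.05 = 0.1465 m³/s
w_6 = (11.5 − 10.2)/2 = 0.65 m; q_6 = 0.44 × 0.15 × 0.65 = 0.04290 m³/s
Q = Σ qᵢ = 1.752 m³/s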